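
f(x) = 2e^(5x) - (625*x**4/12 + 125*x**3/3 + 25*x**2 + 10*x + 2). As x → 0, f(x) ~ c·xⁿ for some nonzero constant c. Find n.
5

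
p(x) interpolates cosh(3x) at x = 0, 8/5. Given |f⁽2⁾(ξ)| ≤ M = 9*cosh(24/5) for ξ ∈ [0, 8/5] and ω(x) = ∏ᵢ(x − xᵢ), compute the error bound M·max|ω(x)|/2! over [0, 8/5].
72*cosh(24/5)/25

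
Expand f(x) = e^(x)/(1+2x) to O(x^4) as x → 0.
1 - x + 5*x**2/2 - 29*x**3/6 + O(x**4)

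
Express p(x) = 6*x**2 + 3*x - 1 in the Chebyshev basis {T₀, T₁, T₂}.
(2)T₀ + (3)T₁ + (3)T₂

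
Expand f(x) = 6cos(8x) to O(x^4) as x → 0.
6 - 192*x**2 + O(x**4)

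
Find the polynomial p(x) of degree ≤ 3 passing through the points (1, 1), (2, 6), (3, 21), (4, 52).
x**3 - x**2 + x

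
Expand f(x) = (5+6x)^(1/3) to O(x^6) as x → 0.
5**(1/3) + 2*5**(1/3)*x/5 - 4*5**(1/3)*x**2/25 + 8*5**(1/3)*x**3/75 - 32*5**(1/3)*x**4/375 + 704*5**(1/3)*x**5/9375 + O(x**6)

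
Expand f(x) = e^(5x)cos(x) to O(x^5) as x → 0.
1 + 5*x + 12*x**2 + 55*x**3/3 + 119*x**4/6 + O(x**5)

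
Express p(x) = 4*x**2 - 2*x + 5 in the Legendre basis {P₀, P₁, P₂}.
(19/3)P₀ + (-2)P₁ + (8/3)P₂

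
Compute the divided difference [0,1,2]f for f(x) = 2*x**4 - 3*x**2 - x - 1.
11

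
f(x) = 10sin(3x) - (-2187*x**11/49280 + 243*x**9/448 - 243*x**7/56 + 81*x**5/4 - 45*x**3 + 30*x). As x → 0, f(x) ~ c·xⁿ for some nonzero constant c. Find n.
13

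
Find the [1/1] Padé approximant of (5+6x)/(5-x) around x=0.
(6*x/5 + 1)/(1 - x/5)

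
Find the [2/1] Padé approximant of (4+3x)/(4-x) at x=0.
(3*x/4 + 1)/(1 - x/4)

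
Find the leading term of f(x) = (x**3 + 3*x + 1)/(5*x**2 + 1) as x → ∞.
x/5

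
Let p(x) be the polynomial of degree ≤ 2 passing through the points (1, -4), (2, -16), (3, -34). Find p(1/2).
-1/4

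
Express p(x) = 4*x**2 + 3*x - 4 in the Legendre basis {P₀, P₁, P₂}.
(-8/3)P₀ + (3)P₁ + (8/3)P₂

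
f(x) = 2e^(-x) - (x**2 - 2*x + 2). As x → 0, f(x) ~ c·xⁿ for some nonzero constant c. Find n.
3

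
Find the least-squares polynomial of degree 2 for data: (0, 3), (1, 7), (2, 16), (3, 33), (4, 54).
3 + (4/5)x + (3)x²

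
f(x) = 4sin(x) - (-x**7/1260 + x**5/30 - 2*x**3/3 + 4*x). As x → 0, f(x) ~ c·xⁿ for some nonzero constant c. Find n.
9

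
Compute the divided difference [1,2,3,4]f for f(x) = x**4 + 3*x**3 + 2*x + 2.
13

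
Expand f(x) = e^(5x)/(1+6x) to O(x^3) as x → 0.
1 - x + 37*x**2/2 + O(x**3)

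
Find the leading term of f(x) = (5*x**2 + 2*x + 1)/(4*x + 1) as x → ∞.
5*x/4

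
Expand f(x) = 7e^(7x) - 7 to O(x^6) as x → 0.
49*x + 343*x**2/2 + 2401*x**3/6 + 16807*x**4/24 + 117649*x**5/120 + O(x**6)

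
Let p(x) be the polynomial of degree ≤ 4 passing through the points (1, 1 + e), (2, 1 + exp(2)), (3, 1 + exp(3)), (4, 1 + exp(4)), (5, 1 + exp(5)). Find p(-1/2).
-385*exp(4)/32 - 693*exp(2)/32 + 1 + 1155*e/128 + 315*exp(5)/128 + 1485*exp(3)/64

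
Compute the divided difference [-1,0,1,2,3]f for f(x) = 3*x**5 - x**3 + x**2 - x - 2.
15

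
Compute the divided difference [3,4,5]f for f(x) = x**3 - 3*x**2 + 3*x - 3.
9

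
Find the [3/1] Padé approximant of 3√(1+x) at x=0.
(-3*x**3/64 + 9*x**2/16 + 27*x/8 + 3)/(5*x/8 + 1)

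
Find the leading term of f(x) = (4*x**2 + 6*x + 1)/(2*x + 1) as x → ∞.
2*x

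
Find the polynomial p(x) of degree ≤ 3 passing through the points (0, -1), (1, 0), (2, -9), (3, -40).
-2*x**3 + x**2 + 2*x - 1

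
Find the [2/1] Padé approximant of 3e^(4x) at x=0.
(8*x**2 + 8*x + 3)/(1 - 4*x/3)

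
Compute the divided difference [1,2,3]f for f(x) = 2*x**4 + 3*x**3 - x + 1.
68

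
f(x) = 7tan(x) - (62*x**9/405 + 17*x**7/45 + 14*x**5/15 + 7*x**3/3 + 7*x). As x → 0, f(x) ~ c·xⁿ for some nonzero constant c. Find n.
11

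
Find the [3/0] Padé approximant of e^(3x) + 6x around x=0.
9*x**3/2 + 9*x**2/2 + 9*x + 1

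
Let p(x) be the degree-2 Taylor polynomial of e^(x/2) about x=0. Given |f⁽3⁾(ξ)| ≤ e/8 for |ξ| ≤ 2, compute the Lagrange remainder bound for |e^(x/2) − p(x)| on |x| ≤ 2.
e/6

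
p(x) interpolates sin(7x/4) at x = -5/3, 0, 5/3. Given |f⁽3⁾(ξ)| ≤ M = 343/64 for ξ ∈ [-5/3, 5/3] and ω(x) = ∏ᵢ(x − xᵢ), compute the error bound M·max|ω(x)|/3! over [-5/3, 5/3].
42875*sqrt(3)/46656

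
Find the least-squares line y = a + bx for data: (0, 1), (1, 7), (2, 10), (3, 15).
a = 3/2, b = 9/2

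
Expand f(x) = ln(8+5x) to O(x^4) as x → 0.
log(8) + 5*x/8 - 25*x**2/128 + 125*x**3/1536 + O(x**4)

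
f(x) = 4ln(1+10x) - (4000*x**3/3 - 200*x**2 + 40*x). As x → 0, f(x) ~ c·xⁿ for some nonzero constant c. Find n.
4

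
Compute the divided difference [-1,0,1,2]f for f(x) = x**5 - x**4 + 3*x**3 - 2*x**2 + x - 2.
6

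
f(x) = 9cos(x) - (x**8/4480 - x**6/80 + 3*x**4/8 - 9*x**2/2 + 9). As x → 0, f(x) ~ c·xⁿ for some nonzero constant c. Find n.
10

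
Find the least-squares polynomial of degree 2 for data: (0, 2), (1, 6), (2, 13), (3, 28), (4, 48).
81/35 + (-1/35)x + (20/7)x²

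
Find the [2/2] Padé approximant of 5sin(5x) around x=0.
25*x/(25*x**2/6 + 1)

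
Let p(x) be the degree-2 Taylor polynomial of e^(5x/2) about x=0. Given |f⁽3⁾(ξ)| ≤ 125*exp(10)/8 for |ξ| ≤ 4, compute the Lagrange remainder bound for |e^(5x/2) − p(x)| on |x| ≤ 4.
500*exp(10)/3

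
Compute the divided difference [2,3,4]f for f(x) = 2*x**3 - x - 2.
18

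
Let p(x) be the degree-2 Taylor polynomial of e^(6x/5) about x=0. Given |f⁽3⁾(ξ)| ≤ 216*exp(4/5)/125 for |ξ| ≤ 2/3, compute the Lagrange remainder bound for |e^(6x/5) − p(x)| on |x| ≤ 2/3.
32*exp(4/5)/375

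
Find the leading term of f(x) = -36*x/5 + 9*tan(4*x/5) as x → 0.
192*x**3/125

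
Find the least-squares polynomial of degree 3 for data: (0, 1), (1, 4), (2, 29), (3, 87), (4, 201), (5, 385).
17/21 + (1/126)x + (89/84)x² + (103/36)x³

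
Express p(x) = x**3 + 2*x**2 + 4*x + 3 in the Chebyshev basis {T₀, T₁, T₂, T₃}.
(4)T₀ + (19/4)T₁ + T₂ + (1/4)T₃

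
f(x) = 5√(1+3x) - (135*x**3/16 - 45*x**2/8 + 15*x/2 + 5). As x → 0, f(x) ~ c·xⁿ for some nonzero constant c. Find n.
4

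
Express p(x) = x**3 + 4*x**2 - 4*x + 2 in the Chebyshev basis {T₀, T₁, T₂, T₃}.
(4)T₀ + (-13/4)T₁ + (2)T₂ + (1/4)T₃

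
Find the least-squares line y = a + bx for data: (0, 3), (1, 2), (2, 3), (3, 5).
a = 11/5, b = 7/10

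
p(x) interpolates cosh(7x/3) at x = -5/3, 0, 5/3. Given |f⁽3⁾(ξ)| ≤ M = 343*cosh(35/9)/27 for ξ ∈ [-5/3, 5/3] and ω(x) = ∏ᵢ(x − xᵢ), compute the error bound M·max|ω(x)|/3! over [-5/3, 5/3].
42875*sqrt(3)*cosh(35/9)/19683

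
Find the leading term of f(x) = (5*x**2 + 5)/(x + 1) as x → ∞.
5*x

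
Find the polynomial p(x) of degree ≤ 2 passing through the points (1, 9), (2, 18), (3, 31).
2*x**2 + 3*x + 4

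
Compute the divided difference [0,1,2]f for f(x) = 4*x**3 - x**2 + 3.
11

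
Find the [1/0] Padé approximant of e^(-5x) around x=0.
1 - 5*x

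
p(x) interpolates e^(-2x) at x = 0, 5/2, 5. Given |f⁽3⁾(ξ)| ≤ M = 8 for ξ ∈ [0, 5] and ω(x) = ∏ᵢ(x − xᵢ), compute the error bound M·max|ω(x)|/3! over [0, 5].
125*sqrt(3)/27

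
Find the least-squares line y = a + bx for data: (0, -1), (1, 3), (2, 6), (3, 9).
a = -7/10, b = 33/10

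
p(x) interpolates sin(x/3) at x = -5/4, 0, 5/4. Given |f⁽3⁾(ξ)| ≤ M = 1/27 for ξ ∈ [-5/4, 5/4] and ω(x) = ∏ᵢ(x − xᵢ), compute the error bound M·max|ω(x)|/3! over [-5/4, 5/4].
125*sqrt(3)/46656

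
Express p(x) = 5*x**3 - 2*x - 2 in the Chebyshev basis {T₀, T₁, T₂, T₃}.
(-2)T₀ + (7/4)T₁ + (5/4)T₃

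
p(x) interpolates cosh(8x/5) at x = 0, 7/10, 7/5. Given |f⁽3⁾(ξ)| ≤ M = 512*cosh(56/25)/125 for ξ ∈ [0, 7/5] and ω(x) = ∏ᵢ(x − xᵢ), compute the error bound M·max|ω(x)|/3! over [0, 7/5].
21952*sqrt(3)*cosh(56/25)/421875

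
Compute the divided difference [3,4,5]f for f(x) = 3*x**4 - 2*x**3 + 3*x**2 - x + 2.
270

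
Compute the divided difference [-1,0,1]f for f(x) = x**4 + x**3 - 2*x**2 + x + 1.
-1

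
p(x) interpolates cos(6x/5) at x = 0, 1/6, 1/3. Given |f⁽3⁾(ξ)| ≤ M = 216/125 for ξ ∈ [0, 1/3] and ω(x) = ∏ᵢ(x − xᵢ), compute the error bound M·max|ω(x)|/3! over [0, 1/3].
sqrt(3)/3375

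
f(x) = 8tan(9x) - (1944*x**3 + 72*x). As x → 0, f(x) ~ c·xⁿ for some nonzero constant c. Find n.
5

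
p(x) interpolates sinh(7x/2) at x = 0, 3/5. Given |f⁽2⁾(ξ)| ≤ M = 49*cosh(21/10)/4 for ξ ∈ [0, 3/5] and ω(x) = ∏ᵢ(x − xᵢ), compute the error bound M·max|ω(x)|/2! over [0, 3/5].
441*cosh(21/10)/800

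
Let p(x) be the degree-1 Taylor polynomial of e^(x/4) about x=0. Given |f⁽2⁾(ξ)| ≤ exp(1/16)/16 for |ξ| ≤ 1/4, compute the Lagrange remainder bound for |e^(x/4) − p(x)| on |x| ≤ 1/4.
exp(1/16)/512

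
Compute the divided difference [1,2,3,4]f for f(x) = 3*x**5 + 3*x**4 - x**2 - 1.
225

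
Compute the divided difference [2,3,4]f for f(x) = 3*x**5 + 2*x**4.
965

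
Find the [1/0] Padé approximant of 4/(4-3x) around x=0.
3*x/4 + 1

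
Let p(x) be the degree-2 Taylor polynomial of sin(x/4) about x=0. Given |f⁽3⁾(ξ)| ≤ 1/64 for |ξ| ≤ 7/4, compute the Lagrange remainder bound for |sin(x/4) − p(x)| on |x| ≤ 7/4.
343/24576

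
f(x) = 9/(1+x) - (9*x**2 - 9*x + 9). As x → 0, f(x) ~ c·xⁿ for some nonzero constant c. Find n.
3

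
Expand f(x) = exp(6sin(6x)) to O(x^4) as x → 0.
1 + 36*x + 648*x**2 + 7560*x**3 + O(x**4)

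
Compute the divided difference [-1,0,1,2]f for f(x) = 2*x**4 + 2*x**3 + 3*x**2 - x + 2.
6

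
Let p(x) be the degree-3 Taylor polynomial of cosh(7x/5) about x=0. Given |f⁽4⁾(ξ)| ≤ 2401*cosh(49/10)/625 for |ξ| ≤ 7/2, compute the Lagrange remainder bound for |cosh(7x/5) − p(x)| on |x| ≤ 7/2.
5764801*cosh(49/10)/240000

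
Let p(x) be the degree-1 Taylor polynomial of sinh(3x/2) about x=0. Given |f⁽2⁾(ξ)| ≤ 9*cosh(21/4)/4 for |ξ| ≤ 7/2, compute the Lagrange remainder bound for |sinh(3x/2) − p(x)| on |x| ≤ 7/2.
441*cosh(21/4)/32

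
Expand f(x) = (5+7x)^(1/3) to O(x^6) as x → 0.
5**(1/3) + 7*5**(1/3)*x/15 - 49*5**(1/3)*x**2/225 + 343*5**(1/3)*x**3/2025 - 4802*5**(1/3)*x**4/30375 + 369754*5**(1/3)*x**5/2278125 + O(x**6)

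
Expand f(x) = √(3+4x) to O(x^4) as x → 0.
sqrt(3) + 2*sqrt(3)*x/3 - 2*sqrt(3)*x**2/9 + 4*sqrt(3)*x**3/27 + O(x**4)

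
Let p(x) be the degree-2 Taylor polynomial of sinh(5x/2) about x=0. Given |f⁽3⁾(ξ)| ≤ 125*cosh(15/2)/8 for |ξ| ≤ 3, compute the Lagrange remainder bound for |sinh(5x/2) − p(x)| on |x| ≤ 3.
1125*cosh(15/2)/16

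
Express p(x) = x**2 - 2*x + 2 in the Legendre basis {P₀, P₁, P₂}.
(7/3)P₀ + (-2)P₁ + (2/3)P₂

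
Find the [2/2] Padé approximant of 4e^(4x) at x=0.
(16*x**2/3 + 8*x + 4)/(4*x**2/3 - 2*x + 1)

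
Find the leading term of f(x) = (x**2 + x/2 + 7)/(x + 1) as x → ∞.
x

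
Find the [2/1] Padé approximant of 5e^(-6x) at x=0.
(30*x**2 - 20*x + 5)/(2*x + 1)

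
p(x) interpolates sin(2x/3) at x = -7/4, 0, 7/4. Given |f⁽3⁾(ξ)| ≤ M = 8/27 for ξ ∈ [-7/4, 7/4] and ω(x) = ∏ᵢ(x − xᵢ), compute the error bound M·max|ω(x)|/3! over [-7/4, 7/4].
343*sqrt(3)/5832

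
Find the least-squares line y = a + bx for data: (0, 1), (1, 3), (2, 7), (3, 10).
a = 3/5, b = 31/10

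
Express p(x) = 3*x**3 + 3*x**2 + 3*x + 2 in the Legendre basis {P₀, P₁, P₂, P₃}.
(3)P₀ + (24/5)P₁ + (2)P₂ + (6/5)P₃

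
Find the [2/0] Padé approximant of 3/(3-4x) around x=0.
16*x**2/9 + 4*x/3 + 1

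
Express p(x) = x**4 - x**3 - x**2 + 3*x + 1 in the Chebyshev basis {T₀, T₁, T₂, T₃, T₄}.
(7/8)T₀ + (9/4)T₁ + (-1/4)T₃ + (1/8)T₄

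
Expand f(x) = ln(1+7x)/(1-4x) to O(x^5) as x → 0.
7*x + 7*x**2/2 + 385*x**3/3 - 1043*x**4/12 + O(x**5)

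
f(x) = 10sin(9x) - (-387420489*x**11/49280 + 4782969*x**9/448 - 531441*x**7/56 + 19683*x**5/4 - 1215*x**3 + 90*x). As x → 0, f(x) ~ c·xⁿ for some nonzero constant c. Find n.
13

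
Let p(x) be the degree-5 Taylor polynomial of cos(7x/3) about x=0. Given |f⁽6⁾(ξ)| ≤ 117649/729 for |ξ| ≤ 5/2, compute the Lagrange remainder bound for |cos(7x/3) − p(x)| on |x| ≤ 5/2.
367653125/6718464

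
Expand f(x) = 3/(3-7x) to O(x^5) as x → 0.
1 + 7*x/3 + 49*x**2/9 + 343*x**3/27 + 2401*x**4/81 + O(x**5)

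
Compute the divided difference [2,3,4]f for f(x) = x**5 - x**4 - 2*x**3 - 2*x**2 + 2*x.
210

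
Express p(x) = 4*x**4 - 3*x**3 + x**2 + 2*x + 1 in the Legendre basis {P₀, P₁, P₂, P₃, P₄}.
(32/15)P₀ + (1/5)P₁ + (62/21)P₂ + (-6/5)P₃ + (32/35)P₄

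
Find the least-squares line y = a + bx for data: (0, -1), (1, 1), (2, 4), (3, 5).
a = -9/10, b = 21/10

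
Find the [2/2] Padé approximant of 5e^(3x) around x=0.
(15*x**2/4 + 15*x/2 + 5)/(3*x**2/4 - 3*x/2 + 1)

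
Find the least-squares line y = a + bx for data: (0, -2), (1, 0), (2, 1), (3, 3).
a = -19/10, b = 8/5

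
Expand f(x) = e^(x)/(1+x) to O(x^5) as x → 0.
1 + x**2/2 - x**3/3 + 3*x**4/8 + O(x**5)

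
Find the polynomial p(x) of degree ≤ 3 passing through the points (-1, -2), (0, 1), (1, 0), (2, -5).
-2*x**2 + x + 1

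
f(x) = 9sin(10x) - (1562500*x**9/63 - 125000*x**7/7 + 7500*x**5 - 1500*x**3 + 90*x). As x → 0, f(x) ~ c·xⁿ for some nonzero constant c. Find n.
11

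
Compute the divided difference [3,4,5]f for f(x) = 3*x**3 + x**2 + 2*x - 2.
37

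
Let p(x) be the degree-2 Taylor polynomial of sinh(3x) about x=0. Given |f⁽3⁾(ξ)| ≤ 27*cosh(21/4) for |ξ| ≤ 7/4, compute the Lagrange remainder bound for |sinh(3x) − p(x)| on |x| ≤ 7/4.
3087*cosh(21/4)/128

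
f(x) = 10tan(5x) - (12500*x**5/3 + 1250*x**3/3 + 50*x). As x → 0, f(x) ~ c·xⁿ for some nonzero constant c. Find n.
7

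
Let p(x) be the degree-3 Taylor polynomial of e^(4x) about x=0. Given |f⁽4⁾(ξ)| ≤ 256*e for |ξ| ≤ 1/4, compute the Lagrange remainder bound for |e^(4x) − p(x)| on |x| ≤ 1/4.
e/24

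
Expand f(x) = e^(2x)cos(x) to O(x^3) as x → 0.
1 + 2*x + 3*x**2/2 + O(x**3)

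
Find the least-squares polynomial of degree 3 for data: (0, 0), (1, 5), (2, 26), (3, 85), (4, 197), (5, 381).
19/126 + (1049/756)x + (-11/126)x² + (325/108)x³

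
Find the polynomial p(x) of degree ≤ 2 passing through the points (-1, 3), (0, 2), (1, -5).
-3*x**2 - 4*x + 2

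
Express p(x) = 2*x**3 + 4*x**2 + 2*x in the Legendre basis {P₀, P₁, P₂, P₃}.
(4/3)P₀ + (16/5)P₁ + (8/3)P₂ + (4/5)P₃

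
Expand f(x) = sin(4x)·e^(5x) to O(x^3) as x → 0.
4*x + 20*x**2 + O(x**3)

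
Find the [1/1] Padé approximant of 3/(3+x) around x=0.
1/(x/3 + 1)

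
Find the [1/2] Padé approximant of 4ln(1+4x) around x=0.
16*x/(-4*x**2/3 + 2*x + 1)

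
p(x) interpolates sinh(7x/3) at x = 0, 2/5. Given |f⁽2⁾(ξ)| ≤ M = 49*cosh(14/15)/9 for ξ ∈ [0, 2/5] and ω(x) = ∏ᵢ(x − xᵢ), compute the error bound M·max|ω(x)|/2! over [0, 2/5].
49*cosh(14/15)/450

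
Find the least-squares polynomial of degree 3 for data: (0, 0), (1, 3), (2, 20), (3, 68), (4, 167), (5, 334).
-1/42 + (631/252)x + (-29/12)x² + (55/18)x³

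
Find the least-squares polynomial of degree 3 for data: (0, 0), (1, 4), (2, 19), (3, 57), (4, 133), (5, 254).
17/126 + (1273/756)x + (-8/63)x² + (215/108)x³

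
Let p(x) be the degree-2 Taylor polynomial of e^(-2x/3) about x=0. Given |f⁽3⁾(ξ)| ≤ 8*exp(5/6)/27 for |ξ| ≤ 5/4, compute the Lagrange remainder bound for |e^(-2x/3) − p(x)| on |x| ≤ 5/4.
125*exp(5/6)/1296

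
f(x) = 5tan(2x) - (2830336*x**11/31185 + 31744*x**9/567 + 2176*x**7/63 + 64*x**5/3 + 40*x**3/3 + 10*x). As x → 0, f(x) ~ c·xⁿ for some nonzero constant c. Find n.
13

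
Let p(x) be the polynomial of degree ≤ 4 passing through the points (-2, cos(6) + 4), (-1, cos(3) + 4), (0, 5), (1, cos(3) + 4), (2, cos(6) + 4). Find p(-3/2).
21*cos(3)/16 + 15*cos(6)/64 + 221/64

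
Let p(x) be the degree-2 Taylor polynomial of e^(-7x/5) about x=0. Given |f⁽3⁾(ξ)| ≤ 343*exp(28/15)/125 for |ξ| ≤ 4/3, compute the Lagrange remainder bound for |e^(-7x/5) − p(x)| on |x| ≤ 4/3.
10976*exp(28/15)/10125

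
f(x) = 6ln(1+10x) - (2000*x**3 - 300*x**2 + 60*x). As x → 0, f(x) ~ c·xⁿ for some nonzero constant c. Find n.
4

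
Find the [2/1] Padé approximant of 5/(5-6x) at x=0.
1/(1 - 6*x/5)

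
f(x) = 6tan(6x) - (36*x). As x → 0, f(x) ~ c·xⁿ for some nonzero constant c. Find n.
3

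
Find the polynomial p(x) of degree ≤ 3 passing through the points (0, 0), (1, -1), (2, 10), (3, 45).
2*x**3 - 3*x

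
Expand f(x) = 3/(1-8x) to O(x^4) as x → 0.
3 + 24*x + 192*x**2 + 1536*x**3 + O(x**4)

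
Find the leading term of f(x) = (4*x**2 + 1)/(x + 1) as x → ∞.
4*x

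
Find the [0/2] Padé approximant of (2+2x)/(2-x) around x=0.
1/(3*x**2/2 - 3*x/2 + 1)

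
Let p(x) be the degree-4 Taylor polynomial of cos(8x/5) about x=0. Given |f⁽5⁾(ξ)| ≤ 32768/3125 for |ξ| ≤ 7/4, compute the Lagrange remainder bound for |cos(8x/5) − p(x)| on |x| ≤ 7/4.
67228/46875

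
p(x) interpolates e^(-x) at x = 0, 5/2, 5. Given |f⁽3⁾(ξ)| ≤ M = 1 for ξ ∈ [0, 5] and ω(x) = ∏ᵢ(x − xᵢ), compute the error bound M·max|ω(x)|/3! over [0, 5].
125*sqrt(3)/216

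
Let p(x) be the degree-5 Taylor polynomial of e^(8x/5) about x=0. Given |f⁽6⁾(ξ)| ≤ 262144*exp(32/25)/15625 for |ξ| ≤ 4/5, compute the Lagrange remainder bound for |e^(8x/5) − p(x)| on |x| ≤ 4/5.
67108864*exp(32/25)/10986328125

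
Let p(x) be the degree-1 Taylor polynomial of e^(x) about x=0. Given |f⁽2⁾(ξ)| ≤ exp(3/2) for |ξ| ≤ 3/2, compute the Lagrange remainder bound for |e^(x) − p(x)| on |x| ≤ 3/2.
9*exp(3/2)/8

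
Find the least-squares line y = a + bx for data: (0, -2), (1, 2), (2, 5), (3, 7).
a = -3/2, b = 3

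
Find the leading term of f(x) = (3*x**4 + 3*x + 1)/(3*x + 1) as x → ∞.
x**3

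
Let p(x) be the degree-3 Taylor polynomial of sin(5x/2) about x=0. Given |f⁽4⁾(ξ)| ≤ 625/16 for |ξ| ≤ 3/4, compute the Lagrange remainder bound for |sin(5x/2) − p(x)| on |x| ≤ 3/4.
16875/32768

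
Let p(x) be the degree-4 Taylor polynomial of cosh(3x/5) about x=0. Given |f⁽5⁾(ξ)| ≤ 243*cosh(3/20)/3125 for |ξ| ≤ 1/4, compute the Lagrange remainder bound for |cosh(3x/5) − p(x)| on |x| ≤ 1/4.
81*cosh(3/20)/128000000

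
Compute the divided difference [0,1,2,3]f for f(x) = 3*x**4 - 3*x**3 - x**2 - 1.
15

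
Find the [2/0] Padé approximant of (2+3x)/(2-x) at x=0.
x**2 + 2*x + 1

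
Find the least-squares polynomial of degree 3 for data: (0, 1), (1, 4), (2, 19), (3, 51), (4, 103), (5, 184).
8/9 + (-215/378)x + (194/63)x² + (47/54)x³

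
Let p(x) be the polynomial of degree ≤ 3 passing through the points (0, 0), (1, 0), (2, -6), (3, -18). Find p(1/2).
3/4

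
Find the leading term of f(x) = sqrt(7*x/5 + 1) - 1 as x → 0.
7*x/10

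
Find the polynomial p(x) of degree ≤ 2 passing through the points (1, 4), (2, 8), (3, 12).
4*x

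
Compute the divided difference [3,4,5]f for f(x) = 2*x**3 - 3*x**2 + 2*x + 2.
21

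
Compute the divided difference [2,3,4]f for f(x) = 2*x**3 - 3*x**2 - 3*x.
15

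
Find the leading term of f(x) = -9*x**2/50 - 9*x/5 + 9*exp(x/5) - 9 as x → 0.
3*x**3/250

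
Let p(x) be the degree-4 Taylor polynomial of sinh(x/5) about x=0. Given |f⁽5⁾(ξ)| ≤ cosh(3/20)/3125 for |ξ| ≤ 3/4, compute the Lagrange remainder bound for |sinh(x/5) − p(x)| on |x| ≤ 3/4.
81*cosh(3/20)/128000000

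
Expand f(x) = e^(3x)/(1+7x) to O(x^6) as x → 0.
1 - 4*x + 65*x**2/2 - 223*x**3 + 12515*x**4/8 - 54743*x**5/5 + O(x**6)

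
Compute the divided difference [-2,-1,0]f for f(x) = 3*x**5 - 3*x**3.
-36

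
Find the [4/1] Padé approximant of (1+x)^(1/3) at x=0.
(x**4/243 - 8*x**3/405 + 2*x**2/15 + 16*x/15 + 1)/(11*x/15 + 1)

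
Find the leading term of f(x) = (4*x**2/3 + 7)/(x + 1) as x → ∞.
4*x/3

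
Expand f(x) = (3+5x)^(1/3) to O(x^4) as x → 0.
3**(1/3) + 5*3**(1/3)*x/9 - 25*3**(1/3)*x**2/81 + 625*3**(1/3)*x**3/2187 + O(x**4)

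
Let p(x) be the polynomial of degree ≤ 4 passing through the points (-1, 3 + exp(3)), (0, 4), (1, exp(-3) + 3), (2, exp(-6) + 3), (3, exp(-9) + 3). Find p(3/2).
(-5 + 60*exp(3) + 90*exp(6) + (3*exp(3) + 364)*exp(9))*exp(-9)/128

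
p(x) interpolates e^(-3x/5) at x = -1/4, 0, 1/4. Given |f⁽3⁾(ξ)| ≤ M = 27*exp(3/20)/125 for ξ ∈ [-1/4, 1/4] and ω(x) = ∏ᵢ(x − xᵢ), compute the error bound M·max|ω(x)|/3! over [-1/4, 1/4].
sqrt(3)*exp(3/20)/8000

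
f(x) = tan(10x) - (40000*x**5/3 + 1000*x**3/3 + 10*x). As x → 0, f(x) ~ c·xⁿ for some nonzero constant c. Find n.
7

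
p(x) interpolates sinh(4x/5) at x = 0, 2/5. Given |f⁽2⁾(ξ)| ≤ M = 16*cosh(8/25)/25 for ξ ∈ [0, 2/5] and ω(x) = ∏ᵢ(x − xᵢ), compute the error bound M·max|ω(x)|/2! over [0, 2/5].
8*cosh(8/25)/625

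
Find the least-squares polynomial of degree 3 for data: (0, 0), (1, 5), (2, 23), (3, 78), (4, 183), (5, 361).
5/42 + (781/252)x + (-79/42)x² + (113/36)x³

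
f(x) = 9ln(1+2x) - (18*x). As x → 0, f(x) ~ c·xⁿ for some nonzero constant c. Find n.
2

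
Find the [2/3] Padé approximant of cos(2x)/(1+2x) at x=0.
(1 - 5*x**2/3)/(2*x**3/3 + x**2/3 + 2*x + 1)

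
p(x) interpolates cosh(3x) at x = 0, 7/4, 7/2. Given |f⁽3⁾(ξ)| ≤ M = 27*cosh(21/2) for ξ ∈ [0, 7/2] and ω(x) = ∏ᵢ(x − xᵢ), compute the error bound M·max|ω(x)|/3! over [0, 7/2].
343*sqrt(3)*cosh(21/2)/64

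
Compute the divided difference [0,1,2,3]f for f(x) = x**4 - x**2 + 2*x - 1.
6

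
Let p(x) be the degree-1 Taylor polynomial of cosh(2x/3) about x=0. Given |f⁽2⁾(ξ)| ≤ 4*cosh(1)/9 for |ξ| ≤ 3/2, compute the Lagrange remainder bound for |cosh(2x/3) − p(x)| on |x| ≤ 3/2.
cosh(1)/2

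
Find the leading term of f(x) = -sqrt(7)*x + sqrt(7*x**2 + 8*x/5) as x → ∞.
4*sqrt(7)/35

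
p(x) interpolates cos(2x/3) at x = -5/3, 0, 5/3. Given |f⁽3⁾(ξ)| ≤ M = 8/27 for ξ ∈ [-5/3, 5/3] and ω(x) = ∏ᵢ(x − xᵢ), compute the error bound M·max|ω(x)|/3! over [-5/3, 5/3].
1000*sqrt(3)/19683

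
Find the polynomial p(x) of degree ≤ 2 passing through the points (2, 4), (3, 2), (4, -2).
-x**2 + 3*x + 2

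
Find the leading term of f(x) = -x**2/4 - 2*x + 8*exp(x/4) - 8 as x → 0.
x**3/48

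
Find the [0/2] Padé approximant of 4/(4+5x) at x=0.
1/(5*x/4 + 1)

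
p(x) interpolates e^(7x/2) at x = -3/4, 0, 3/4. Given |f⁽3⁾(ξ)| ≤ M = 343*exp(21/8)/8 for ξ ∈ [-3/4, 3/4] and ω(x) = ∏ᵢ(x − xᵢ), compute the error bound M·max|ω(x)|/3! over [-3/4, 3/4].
343*sqrt(3)*exp(21/8)/512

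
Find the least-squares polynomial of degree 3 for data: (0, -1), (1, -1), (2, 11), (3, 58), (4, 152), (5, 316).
-115/126 + (-1061/756)x + (-77/36)x² + (163/54)x³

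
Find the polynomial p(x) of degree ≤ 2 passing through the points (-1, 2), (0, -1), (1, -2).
x**2 - 2*x - 1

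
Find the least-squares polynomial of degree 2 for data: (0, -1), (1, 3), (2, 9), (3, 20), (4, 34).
-29/35 + (109/70)x + (25/14)x²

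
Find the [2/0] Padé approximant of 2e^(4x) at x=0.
16*x**2 + 8*x + 2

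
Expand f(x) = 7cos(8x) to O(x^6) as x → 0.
7 - 224*x**2 + 3584*x**4/3 + O(x**6)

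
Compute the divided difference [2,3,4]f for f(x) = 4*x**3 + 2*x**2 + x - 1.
38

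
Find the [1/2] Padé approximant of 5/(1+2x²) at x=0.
5/(2*x**2 + 1)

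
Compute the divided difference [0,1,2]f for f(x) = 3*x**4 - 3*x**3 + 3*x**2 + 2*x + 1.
15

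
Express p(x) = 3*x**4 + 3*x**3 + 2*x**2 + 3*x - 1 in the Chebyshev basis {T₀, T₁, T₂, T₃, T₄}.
(9/8)T₀ + (21/4)T₁ + (5/2)T₂ + (3/4)T₃ + (3/8)T₄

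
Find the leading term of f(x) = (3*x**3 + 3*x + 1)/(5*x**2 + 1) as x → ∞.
3*x/5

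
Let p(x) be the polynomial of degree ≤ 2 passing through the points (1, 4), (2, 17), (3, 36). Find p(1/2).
-1/4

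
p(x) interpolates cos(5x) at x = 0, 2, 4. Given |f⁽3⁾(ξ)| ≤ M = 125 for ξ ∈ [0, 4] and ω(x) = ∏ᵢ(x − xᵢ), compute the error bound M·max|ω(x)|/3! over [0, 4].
1000*sqrt(3)/27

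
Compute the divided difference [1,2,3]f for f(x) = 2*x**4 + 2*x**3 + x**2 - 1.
63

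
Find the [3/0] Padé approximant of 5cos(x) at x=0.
5 - 5*x**2/2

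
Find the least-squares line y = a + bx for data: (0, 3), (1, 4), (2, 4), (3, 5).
a = 31/10, b = 3/5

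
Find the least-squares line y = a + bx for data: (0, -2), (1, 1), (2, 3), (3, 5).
a = -17/10, b = 23/10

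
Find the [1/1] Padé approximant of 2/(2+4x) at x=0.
1/(2*x + 1)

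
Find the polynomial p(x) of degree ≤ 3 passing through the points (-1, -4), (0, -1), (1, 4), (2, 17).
x**3 + x**2 + 3*x - 1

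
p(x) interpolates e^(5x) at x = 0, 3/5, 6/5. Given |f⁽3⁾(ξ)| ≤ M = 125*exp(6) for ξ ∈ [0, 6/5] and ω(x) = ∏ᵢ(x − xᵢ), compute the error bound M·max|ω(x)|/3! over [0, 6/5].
sqrt(3)*exp(6)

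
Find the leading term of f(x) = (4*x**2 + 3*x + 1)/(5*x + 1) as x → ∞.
4*x/5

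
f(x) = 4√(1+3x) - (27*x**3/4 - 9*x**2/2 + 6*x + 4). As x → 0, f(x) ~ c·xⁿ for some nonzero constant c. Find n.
4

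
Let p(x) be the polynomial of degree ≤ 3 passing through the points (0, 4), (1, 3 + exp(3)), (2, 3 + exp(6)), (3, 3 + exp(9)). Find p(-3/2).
-35*exp(9)/16 - 189*exp(3)/16 + 153/16 + 135*exp(6)/16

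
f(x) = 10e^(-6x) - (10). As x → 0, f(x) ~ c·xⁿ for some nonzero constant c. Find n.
1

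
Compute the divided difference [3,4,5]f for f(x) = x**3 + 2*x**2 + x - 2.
14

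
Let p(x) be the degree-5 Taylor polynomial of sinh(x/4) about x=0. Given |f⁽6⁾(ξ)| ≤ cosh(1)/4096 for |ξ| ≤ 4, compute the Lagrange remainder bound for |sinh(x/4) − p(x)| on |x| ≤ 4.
cosh(1)/720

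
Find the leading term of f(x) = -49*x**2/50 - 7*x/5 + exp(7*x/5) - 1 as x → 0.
343*x**3/750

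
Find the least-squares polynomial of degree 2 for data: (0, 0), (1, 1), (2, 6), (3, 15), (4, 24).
-12/35 + (17/35)x + (10/7)x²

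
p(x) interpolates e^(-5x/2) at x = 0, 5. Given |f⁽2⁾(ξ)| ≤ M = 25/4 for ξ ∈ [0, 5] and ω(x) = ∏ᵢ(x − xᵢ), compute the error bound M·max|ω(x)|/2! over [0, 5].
625/32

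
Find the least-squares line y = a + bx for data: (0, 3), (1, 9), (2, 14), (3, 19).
a = 33/10, b = 53/10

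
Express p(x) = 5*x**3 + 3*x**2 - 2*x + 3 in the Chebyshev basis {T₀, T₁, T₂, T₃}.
(9/2)T₀ + (7/4)T₁ + (3/2)T₂ + (5/4)T₃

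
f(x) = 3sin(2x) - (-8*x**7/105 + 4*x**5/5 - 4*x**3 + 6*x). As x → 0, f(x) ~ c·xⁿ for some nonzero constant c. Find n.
9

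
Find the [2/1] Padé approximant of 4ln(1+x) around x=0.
2*x*(x + 6)/(3*(2*x/3 + 1))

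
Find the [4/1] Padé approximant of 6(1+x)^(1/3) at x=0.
(2*x**4/81 - 16*x**3/135 + 4*x**2/5 + 32*x/5 + 6)/(11*x/15 + 1)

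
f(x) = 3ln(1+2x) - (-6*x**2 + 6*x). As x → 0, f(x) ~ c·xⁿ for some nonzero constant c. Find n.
3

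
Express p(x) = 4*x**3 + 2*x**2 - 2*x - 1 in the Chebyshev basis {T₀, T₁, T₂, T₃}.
T₁ + T₂ + T₃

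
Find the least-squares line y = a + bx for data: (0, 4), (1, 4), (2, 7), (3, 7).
a = 37/10, b = 6/5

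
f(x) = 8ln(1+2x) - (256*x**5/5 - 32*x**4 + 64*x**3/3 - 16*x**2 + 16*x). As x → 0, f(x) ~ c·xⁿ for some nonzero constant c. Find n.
6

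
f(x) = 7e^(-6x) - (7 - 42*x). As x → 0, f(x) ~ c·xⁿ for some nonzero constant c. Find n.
2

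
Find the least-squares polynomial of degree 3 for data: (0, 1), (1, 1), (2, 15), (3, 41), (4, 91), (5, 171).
40/63 + (-421/378)x + (209/126)x² + (29/27)x³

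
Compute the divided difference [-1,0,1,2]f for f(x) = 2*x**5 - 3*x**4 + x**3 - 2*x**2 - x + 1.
5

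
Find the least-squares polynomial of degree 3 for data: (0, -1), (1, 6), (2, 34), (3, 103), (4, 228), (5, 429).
-121/126 + (1339/756)x + (73/36)x² + (80/27)x³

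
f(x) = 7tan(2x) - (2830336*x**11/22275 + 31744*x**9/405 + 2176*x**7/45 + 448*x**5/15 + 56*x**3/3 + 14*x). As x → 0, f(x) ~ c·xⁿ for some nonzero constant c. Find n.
13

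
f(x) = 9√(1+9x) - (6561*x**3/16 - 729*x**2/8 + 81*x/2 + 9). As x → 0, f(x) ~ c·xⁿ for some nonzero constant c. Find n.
4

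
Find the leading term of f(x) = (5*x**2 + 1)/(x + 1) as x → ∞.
5*x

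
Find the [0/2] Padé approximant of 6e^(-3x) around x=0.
6/(9*x**2/2 + 3*x + 1)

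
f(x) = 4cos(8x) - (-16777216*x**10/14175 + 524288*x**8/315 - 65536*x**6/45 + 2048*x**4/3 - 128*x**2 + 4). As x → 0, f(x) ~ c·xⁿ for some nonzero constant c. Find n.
12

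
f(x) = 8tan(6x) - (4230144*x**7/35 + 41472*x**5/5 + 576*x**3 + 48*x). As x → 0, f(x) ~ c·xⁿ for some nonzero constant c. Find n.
9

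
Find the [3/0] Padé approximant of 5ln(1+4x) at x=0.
20*x*(16*x**2 - 6*x + 3)/3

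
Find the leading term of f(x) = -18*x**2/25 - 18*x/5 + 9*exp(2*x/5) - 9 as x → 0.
12*x**3/125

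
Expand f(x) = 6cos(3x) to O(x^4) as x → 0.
6 - 27*x**2 + O(x**4)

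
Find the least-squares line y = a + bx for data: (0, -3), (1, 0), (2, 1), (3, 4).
a = -14/5, b = 11/5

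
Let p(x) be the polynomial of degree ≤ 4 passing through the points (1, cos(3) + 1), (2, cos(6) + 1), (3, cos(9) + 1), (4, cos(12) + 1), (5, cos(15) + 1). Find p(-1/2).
1485*cos(9)/64 - 693*cos(6)/32 - 385*cos(12)/32 + 1155*cos(3)/128 + 315*cos(15)/128 + 1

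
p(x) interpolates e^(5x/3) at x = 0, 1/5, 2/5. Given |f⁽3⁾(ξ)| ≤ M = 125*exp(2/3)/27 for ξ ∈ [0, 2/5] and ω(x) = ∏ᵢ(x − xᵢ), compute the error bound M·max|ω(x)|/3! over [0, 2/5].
sqrt(3)*exp(2/3)/729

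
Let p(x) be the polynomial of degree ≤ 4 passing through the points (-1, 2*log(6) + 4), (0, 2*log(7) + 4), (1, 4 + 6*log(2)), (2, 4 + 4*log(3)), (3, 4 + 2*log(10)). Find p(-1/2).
log(147*14**(3/16)*3**(27/64)*5**(59/64)/40) + 4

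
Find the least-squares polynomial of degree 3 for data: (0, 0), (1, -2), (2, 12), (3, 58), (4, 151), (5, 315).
-31/126 + (-1739/756)x + (-443/252)x² + (80/27)x³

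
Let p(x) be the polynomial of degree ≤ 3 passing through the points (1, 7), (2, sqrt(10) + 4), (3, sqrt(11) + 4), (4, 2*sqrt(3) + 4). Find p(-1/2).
-189*sqrt(10)/16 - 35*sqrt(3)/8 + 379/16 + 135*sqrt(11)/16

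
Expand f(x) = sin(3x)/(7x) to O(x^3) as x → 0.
3/7 - 9*x**2/14 + O(x**3)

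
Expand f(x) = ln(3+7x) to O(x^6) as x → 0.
log(3) + 7*x/3 - 49*x**2/18 + 343*x**3/81 - 2401*x**4/324 + 16807*x**5/1215 + O(x**6)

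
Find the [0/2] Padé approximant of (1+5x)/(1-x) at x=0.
1/(30*x**2 - 6*x + 1)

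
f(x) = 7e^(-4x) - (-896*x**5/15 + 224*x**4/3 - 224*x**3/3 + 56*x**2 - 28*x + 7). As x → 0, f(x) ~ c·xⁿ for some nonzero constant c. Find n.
6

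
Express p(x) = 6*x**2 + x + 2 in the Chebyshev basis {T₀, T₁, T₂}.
(5)T₀ + T₁ + (3)T₂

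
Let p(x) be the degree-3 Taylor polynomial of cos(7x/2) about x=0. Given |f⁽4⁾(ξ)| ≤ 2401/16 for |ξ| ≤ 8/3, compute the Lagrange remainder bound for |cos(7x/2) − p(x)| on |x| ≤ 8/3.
76832/243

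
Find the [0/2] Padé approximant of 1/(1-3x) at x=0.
1/(1 - 3*x)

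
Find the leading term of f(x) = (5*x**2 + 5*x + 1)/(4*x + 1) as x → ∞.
5*x/4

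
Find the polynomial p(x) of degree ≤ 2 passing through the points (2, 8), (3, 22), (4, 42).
3*x**2 - x - 2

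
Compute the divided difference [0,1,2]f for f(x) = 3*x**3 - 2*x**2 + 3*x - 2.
7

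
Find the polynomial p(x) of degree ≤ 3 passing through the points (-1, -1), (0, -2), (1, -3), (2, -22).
-3*x**3 + 2*x - 2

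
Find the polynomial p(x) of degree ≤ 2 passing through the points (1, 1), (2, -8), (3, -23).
4 - 3*x**2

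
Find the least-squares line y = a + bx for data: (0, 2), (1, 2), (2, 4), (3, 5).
a = 8/5, b = 11/10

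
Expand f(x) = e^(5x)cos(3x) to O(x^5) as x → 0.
1 + 5*x + 8*x**2 - 5*x**3/3 - 161*x**4/6 + O(x**5)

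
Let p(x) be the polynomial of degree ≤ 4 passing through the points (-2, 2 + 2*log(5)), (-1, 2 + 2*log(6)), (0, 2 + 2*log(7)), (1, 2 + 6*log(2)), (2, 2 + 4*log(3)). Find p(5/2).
2 + log(36756909*sqrt(2)*3**(1/32)*5**(35/64)*7**(29/32)/8388608)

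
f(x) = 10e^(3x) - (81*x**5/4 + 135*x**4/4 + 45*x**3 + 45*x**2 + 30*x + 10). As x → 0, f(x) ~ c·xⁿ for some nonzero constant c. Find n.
6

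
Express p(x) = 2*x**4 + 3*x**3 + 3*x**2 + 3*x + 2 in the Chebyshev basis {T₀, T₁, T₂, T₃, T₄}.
(17/4)T₀ + (21/4)T₁ + (5/2)T₂ + (3/4)T₃ + (1/4)T₄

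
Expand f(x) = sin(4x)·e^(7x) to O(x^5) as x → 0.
4*x + 28*x**2 + 262*x**3/3 + 154*x**4 + O(x**5)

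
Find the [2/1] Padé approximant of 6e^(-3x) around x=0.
(9*x**2 - 12*x + 6)/(x + 1)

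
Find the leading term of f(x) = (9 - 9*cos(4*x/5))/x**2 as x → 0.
72/25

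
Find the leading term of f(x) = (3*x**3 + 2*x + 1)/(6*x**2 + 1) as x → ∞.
x/2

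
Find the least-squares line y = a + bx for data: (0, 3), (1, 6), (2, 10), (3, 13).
a = 29/10, b = 17/5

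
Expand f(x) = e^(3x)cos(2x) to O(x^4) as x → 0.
1 + 3*x + 5*x**2/2 - 3*x**3/2 + O(x**4)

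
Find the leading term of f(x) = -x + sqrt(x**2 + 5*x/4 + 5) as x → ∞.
5/8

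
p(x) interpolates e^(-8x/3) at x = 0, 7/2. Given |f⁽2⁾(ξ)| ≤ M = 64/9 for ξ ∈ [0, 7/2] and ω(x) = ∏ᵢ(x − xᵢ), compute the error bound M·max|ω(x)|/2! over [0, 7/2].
98/9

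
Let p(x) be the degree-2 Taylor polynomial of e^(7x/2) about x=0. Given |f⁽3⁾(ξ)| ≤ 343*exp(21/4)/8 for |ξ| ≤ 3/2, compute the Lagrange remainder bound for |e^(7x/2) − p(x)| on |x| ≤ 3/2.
3087*exp(21/4)/128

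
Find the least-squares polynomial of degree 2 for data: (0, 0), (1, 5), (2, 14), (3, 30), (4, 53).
12/35 + (57/70)x + (43/14)x²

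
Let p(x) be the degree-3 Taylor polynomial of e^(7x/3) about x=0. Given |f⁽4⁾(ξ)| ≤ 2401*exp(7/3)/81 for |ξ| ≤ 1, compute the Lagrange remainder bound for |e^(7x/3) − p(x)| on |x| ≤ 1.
2401*exp(7/3)/1944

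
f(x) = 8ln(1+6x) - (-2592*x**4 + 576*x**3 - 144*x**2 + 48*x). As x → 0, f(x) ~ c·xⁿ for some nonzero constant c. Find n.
5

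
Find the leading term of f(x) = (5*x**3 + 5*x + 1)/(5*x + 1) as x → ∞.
x**2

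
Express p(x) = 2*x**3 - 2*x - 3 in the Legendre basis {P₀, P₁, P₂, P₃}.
(-3)P₀ + (-4/5)P₁ + (4/5)P₃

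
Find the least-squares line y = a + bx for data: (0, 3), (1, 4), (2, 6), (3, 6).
a = 31/10, b = 11/10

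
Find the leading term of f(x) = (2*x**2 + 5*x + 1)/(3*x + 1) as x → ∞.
2*x/3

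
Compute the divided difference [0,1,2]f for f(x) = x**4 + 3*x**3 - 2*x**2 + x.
14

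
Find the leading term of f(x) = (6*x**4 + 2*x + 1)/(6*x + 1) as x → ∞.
x**3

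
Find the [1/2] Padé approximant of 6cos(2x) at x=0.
6/(2*x**2 + 1)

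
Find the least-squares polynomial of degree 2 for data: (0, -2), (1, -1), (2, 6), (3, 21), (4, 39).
-11/5 + (-8/5)x + (3)x²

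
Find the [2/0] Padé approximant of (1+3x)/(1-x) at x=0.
4*x**2 + 4*x + 1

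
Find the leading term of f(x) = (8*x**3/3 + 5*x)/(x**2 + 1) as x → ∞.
8*x/3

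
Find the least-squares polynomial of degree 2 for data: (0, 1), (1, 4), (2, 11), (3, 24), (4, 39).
31/35 + (36/35)x + (15/7)x²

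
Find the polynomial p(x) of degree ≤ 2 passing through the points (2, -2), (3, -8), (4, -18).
-2*x**2 + 4*x - 2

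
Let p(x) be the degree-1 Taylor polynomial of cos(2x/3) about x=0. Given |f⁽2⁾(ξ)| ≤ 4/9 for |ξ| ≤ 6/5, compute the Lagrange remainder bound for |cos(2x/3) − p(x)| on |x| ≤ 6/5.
8/25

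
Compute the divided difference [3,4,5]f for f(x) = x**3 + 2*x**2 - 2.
14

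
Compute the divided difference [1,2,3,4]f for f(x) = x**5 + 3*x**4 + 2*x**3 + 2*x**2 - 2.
97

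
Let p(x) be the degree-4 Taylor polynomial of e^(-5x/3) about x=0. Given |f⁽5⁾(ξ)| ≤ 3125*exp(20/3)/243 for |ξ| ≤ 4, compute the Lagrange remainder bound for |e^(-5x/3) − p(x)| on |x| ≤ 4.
80000*exp(20/3)/729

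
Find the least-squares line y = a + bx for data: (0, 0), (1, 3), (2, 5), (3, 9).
a = -1/10, b = 29/10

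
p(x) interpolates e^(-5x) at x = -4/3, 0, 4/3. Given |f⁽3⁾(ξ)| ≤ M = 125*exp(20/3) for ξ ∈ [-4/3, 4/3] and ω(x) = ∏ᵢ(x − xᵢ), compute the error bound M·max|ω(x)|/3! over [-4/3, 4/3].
8000*sqrt(3)*exp(20/3)/729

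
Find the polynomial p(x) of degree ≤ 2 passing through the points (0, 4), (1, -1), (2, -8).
-x**2 - 4*x + 4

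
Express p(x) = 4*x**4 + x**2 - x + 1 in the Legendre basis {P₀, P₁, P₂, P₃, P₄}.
(32/15)P₀ - P₁ + (62/21)P₂ + (32/35)P₄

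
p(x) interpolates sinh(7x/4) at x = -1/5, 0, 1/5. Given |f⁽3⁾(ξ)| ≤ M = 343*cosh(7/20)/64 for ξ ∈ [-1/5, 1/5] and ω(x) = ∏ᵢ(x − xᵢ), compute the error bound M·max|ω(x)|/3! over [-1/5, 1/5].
343*sqrt(3)*cosh(7/20)/216000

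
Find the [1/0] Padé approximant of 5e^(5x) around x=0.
25*x + 5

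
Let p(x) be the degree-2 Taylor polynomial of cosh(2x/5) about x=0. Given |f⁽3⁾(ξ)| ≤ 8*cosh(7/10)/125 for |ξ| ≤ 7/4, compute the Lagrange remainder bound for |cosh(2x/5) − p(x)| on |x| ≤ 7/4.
343*cosh(7/10)/6000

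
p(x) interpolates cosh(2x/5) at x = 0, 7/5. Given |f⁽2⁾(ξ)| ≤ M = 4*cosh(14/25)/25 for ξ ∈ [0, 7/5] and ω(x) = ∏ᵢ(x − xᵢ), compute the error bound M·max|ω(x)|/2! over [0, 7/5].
49*cosh(14/25)/1250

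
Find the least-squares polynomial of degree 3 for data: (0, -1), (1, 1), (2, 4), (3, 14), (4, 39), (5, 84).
-62/63 + (1409/378)x + (-719/252)x² + (119/108)x³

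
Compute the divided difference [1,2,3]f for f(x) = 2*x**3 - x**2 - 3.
11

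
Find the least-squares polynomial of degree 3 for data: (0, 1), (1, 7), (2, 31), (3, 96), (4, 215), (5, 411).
68/63 + (709/378)x + (5/9)x² + (167/54)x³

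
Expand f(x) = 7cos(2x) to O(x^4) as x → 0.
7 - 14*x**2 + O(x**4)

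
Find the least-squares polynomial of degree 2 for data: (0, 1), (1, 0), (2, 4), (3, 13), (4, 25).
29/35 + (-193/70)x + (31/14)x²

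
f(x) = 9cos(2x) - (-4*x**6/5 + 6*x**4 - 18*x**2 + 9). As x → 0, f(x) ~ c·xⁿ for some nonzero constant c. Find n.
8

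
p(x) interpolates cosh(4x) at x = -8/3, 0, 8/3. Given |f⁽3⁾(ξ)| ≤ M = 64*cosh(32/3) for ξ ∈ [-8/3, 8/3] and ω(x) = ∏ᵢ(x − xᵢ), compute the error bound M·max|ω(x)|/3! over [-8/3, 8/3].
32768*sqrt(3)*cosh(32/3)/729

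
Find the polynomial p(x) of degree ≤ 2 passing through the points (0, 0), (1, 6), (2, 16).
2*x**2 + 4*x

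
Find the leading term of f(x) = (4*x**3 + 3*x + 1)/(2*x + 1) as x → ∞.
2*x**2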